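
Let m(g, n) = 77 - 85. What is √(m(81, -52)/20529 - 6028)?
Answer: 2*I*√70567764605/6843 ≈ 77.64*I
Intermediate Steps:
m(g, n) = -8
√(m(81, -52)/20529 - 6028) = √(-8/20529 - 6028) = √(-123748820/20529) = 2*I*√70567764605/6843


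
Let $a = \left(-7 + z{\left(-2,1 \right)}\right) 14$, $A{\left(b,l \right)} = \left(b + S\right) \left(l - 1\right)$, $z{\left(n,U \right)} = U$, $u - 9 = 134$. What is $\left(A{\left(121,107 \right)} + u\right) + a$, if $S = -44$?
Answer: $8221$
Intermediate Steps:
$u = 143$ ($u = 9 + 134 = 143$)
$A{\left(b,l \right)} = \left(-1 + l\right) \left(-44 + b\right)$ ($A{\left(b,l \right)} = \left(b - 44\right) \left(l - 1\right) = \left(-44 + b\right) \left(-1 + l\right) = \left(-1 + l\right) \left(-44 + b\right)$)
$a = -84$ ($a = \left(-7 + 1\right) 14 = \left(-6\right) 14 = -84$)
$\left(A{\left(121,107 \right)} + u\right) + a = \left(\left(44 - 121 - 4708 + 121 \cdot 107\right) + 143\right) - 84 = \left(\left(44 - 121 - 4708 + 12947\right) + 143\right) - 84 = \left(8162 + 143\right) - 84 = 8305 - 84 = 8221$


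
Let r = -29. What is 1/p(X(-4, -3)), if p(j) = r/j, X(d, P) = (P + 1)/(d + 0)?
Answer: -1/58 ≈ -0.017241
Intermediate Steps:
X(d, P) = (1 + P)/d
p(j) = -29/j
1/p(X(-4, -3)) = 1/(-29*(-4/(1 - 3))) = 1/(-29/((-¼*(-2)))) = 1/(-29/½) = 1/(-29*2) = 1/(-58) = -1/58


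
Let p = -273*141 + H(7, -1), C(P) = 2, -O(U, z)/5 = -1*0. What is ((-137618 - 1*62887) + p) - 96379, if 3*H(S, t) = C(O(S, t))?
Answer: -1006129/3 ≈ -3.3538e+5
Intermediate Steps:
O(U, z) = 0 (O(U, z) = -(-5)*0 = -5*0 = 0)
H(S, t) = ⅔ (H(S, t) = (⅓)*2 = ⅔)
p = -115477/3 (p = -273*141 + ⅔ = -38493 + ⅔ = -115477/3 ≈ -38492.)
((-137618 - 1*62887) + p) - 96379 = ((-137618 - 1*62887) - 115477/3) - 96379 = ((-137618 - 62887) - 115477/3) - 96379 = (-200505 - 115477/3) - 96379 = -716992/3 - 96379 = -1006129/3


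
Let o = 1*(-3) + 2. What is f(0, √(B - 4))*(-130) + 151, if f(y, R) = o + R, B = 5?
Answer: 151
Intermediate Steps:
o = -1 (o = -3 + 2 = -1)
f(y, R) = -1 + R
f(0, √(B - 4))*(-130) + 151 = (-1 + √(5 - 4))*(-130) + 151 = (-1 + √1)*(-130) + 151 = (-1 + 1)*(-130) + 151 = 0*(-130) + 151 = 0 + 151 = 151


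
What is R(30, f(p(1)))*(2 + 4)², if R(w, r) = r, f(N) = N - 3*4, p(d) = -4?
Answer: -576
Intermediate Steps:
f(N) = -12 + N (f(N) = N - 12 = -12 + N)
R(30, f(p(1)))*(2 + 4)² = (-12 - 4)*(2 + 4)² = -16*6² = -16*36 = -576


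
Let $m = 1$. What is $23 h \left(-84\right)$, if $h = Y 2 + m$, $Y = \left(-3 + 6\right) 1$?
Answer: $-13524$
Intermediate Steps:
$Y = 3$ ($Y = 3 \cdot 1 = 3$)
$h = 7$ ($h = 3 \cdot 2 + 1 = 6 + 1 = 7$)
$23 h \left(-84\right) = 23 \cdot 7 \left(-84\right) = 161 \left(-84\right) = -13524$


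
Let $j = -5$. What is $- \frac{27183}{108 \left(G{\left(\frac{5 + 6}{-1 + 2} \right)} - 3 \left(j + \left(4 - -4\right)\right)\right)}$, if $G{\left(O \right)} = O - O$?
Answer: $\frac{9061}{324} \approx 27.966$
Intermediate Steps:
$G{\left(O \right)} = 0$
$- \frac{27183}{108 \left(G{\left(\frac{5 + 6}{-1 + 2} \right)} - 3 \left(j + \left(4 - -4\right)\right)\right)} = - \frac{27183}{108 \left(0 - 3 \left(-5 + \left(4 - -4\right)\right)\right)} = - \frac{27183}{108 \left(0 - 3 \left(-5 + \left(4 + 4\right)\right)\right)} = - \frac{27183}{108 \left(0 - 3 \left(-5 + 8\right)\right)} = - \frac{27183}{108 \left(0 - 9\right)} = - \frac{27183}{108 \left(-9\right)} = - \frac{27183}{-972} = \left(-27183\right) \left(- \frac{1}{972}\right) = \frac{9061}{324}$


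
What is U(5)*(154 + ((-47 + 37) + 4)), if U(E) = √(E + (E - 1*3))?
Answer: 148*√7 ≈ 391.57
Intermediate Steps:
U(E) = √(-3 + 2*E) (U(E) = √(E + (E - 3)) = √(E + (-3 + E)) = √(-3 + 2*E))
U(5)*(154 + ((-47 + 37) + 4)) = √(-3 + 2*5)*(154 + ((-47 + 37) + 4)) = √(-3 + 10)*(154 + (-10 + 4)) = √7*(154 - 6) = √7*148 = 148*√7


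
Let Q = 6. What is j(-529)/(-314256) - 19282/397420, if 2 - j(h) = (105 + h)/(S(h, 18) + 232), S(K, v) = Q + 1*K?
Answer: -7110373759/146546214840 ≈ -0.048520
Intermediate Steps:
S(K, v) = 6 + K (S(K, v) = 6 + 1*K = 6 + K)
j(h) = 2 - (105 + h)/(238 + h) (j(h) = 2 - (105 + h)/((6 + h) + 232) = 2 - (105 + h)/(238 + h))
j(-529)/(-314256) - 19282/397420 = ((371 - 529)/(238 - 529))/(-314256) - 19282/397420 = (-158/(-291))*(-1/314256) - 19282*1/397420 = -1/291*(-158)*(-1/314256) - 311/6410 = (158/291)*(-1/314256) - 311/6410 = -79/45724248 - 311/6410 = -7110373759/146546214840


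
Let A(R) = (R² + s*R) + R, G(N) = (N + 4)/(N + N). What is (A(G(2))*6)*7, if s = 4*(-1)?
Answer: -189/2 ≈ -94.500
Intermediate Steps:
s = -4
G(N) = (4 + N)/(2*N) (G(N) = (4 + N)/((2*N)) = (4 + N)*(1/(2*N)) = (4 + N)/(2*N))
A(R) = R² - 3*R (A(R) = (R² - 4*R) + R = R² - 3*R)
(A(G(2))*6)*7 = ((((½)*(4 + 2)/2)*(-3 + (½)*(4 + 2)/2))*6)*7 = ((((½)*(½)*6)*(-3 + (½)*(½)*6))*6)*7 = ((3*(-3 + 3/2)/2)*6)*7 = (((3/2)*(-3/2))*6)*7 = -9/4*6*7 = -27/2*7 = -189/2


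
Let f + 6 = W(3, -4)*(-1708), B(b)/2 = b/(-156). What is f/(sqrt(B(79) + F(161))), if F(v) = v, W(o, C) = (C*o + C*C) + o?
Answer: -11962*sqrt(973362)/12479 ≈ -945.72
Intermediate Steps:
B(b) = -b/78 (B(b) = 2*(b/(-156)) = 2*(b*(-1/156)) = 2*(-b/156) = -b/78)
W(o, C) = o + C**2 + C*o (W(o, C) = (C*o + C**2) + o = (C**2 + C*o) + o = o + C**2 + C*o)
f = -11962 (f = -6 + (3 + (-4)**2 - 4*3)*(-1708) = -6 + (3 + 16 - 12)*(-1708) = -6 + 7*(-1708) = -6 - 11956 = -11962)
f/(sqrt(B(79) + F(161))) = -11962/sqrt(-1/78*79 + 161) = -11962/sqrt(-79/78 + 161) = -11962*sqrt(973362)/12479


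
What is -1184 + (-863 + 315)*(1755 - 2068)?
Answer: 170340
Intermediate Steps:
-1184 + (-863 + 315)*(1755 - 2068) = -1184 - 548*(-313) = -1184 + 171524 = 170340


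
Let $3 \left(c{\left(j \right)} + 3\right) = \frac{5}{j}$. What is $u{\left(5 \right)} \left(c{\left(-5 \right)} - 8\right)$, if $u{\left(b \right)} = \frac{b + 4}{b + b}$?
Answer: $- \frac{51}{5} \approx -10.2$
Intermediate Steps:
$c{\left(j \right)} = -3 + \frac{5}{3 j}$ ($c{\left(j \right)} = -3 + \frac{5 \frac{1}{j}}{3} = -3 + \frac{5}{3 j}$)
$u{\left(b \right)} = \frac{4 + b}{2 b}$
$u{\left(5 \right)} \left(c{\left(-5 \right)} - 8\right) = \frac{4 + 5}{2 \cdot 5} \left(\left(-3 + \frac{5}{3 \left(-5\right)}\right) - 8\right) = \frac{1}{2} \cdot \frac{1}{5} \cdot 9 \left(\left(-3 + \frac{5}{3} \left(- \frac{1}{5}\right)\right) - 8\right) = \frac{9 \left(\left(-3 - \frac{1}{3}\right) - 8\right)}{10} = \frac{9 \left(- \frac{10}{3} - 8\right)}{10} = \frac{9}{10} \left(- \frac{34}{3}\right) = - \frac{51}{5}$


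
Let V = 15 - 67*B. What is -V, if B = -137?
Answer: -9194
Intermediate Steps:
V = 9194 (V = 15 - 67*(-137) = 15 + 9179 = 9194)
-V = -1*9194 = -9194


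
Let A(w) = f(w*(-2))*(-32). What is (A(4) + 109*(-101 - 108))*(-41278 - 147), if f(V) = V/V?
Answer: 945028525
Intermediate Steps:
f(V) = 1
A(w) = -32 (A(w) = 1*(-32) = -32)
(A(4) + 109*(-101 - 108))*(-41278 - 147) = (-32 + 109*(-101 - 108))*(-41278 - 147) = (-32 + 109*(-209))*(-41425) = (-32 - 22781)*(-41425) = -22813*(-41425) = 945028525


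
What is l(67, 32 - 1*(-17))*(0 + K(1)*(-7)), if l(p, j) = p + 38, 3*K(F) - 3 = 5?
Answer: -1960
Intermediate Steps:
K(F) = 8/3 (K(F) = 1 + (⅓)*5 = 1 + 5/3 = 8/3)
l(p, j) = 38 + p
l(67, 32 - 1*(-17))*(0 + K(1)*(-7)) = (38 + 67)*(0 + (8/3)*(-7)) = 105*(0 - 56/3) = 105*(-56/3) = -1960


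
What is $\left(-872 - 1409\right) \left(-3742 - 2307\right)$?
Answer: $13797769$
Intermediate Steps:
$\left(-872 - 1409\right) \left(-3742 - 2307\right) = \left(-2281\right) \left(-6049\right) = 13797769$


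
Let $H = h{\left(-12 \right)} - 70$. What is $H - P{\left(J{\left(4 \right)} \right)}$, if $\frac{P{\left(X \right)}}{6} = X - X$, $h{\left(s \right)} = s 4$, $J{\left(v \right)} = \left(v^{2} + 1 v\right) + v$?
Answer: $-118$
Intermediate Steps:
$J{\left(v \right)} = v^{2} + 2 v$ ($J{\left(v \right)} = \left(v^{2} + v\right) + v = \left(v + v^{2}\right) + v = v^{2} + 2 v$)
$h{\left(s \right)} = 4 s$
$P{\left(X \right)} = 0$ ($P{\left(X \right)} = 6 \left(X - X\right) = 6 \cdot 0 = 0$)
$H = -118$ ($H = 4 \left(-12\right) - 70 = -48 - 70 = -118$)
$H - P{\left(J{\left(4 \right)} \right)} = -118 - 0 = -118 + 0 = -118$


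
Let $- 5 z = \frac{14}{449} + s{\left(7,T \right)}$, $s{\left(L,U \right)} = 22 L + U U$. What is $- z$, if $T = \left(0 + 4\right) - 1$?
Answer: $\frac{73201}{2245} \approx 32.606$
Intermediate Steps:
$T = 3$ ($T = 4 + \left(-3 + 2\right) = 4 - 1 = 3$)
$s{\left(L,U \right)} = U^{2} + 22 L$ ($s{\left(L,U \right)} = 22 L + U^{2} = U^{2} + 22 L$)
$z = - \frac{73201}{2245}$ ($z = - \frac{\frac{14}{449} + \left(3^{2} + 22 \cdot 7\right)}{5} = - \frac{14 \cdot \frac{1}{449} + \left(9 + 154\right)}{5} = - \frac{\frac{14}{449} + 163}{5} = \left(- \frac{1}{5}\right) \frac{73201}{449} = - \frac{73201}{2245} \approx -32.606$)
$- z = \left(-1\right) \left(- \frac{73201}{2245}\right) = \frac{73201}{2245}$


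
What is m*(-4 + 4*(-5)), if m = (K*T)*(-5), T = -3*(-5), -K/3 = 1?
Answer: -5400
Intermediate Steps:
K = -3 (K = -3*1 = -3)
T = 15
m = 225 (m = -3*15*(-5) = -45*(-5) = 225)
m*(-4 + 4*(-5)) = 225*(-4 + 4*(-5)) = 225*(-4 - 20) = 225*(-24) = -5400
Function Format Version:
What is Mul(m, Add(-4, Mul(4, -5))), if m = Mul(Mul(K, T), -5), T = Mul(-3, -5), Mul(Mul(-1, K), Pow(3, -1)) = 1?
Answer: -5400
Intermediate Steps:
K = -3 (K = Mul(-3, 1) = -3)
T = 15
m = 225 (m = Mul(Mul(-3, 15), -5) = Mul(-45, -5) = 225)
Mul(m, Add(-4, Mul(4, -5))) = Mul(225, Add(-4, Mul(4, -5))) = Mul(225, Add(-4, -20)) = Mul(225, -24) = -5400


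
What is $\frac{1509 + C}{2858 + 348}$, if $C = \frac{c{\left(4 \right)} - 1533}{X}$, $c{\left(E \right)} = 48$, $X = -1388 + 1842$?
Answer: $\frac{683601}{1455524} \approx 0.46966$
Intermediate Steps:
$X = 454$
$C = - \frac{1485}{454}$ ($C = \frac{48 - 1533}{454} = \left(48 - 1533\right) \frac{1}{454} = \left(-1485\right) \frac{1}{454} = - \frac{1485}{454} \approx -3.2709$)
$\frac{1509 + C}{2858 + 348} = \frac{1509 - \frac{1485}{454}}{2858 + 348} = \frac{683601}{454 \cdot 3206} = \frac{683601}{454} \cdot \frac{1}{3206} = \frac{683601}{1455524}$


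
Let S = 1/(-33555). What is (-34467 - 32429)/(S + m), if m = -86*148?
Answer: 2244695280/427088041 ≈ 5.2558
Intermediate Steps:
m = -12728
S = -1/33555 ≈ -2.9802e-5
(-34467 - 32429)/(S + m) = (-34467 - 32429)/(-1/33555 - 12728) = -66896/(-427088041/33555) = -66896*(-33555/427088041) = 2244695280/427088041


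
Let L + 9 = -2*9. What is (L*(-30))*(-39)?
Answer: -31590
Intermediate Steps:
L = -27 (L = -9 - 2*9 = -9 - 18 = -27)
(L*(-30))*(-39) = -27*(-30)*(-39) = 810*(-39) = -31590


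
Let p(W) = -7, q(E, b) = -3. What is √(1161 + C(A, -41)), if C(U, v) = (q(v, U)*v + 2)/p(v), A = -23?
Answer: √56014/7 ≈ 33.810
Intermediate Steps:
C(U, v) = -2/7 + 3*v/7 (C(U, v) = (-3*v + 2)/(-7) = (2 - 3*v)*(-⅐) = -2/7 + 3*v/7)
√(1161 + C(A, -41)) = √(1161 + (-2/7 + (3/7)*(-41))) = √(1161 + (-2/7 - 123/7)) = √(1161 - 125/7) = √(8002/7) = √56014/7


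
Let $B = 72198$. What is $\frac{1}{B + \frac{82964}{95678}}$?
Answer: $\frac{47839}{3453921604} \approx 1.3851 \cdot 10^{-5}$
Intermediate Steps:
$\frac{1}{B + \frac{82964}{95678}} = \frac{1}{72198 + \frac{82964}{95678}} = \frac{1}{72198 + 82964 \cdot \frac{1}{95678}} = \frac{1}{72198 + \frac{41482}{47839}} = \frac{1}{\frac{3453921604}{47839}} = \frac{47839}{3453921604}$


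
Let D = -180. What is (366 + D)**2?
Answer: 34596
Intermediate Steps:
(366 + D)**2 = (366 - 180)**2 = 186**2 = 34596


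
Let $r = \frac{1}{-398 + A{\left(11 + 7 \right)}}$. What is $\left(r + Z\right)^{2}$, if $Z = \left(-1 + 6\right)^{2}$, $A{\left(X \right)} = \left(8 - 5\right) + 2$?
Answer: $\frac{96510976}{154449} \approx 624.87$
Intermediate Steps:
$A{\left(X \right)} = 5$ ($A{\left(X \right)} = 3 + 2 = 5$)
$r = - \frac{1}{393}$ ($r = \frac{1}{-398 + 5} = \frac{1}{-393} = - \frac{1}{393} \approx -0.0025445$)
$Z = 25$ ($Z = 5^{2} = 25$)
$\left(r + Z\right)^{2} = \left(- \frac{1}{393} + 25\right)^{2} = \left(\frac{9824}{393}\right)^{2} = \frac{96510976}{154449}$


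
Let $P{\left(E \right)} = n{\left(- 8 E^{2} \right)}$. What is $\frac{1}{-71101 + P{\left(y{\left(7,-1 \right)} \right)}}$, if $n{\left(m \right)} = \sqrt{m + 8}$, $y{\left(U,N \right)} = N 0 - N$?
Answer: $- \frac{1}{71101} \approx -1.4064 \cdot 10^{-5}$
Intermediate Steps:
$y{\left(U,N \right)} = - N$ ($y{\left(U,N \right)} = 0 - N = - N$)
$n{\left(m \right)} = \sqrt{8 + m}$
$P{\left(E \right)} = \sqrt{8 - 8 E^{2}}$
$\frac{1}{-71101 + P{\left(y{\left(7,-1 \right)} \right)}} = \frac{1}{-71101 + 2 \sqrt{2 - 2 \left(\left(-1\right) \left(-1\right)\right)^{2}}} = \frac{1}{-71101 + 2 \sqrt{2 - 2 \cdot 1^{2}}} = \frac{1}{-71101 + 2 \sqrt{2 - 2}} = \frac{1}{-71101 + 2 \sqrt{0}} = \frac{1}{-71101 + 2 \cdot 0} = \frac{1}{-71101 + 0} = \frac{1}{-71101} = - \frac{1}{71101}$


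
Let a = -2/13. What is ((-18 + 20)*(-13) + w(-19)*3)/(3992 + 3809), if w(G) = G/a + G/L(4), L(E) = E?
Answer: 1321/31204 ≈ 0.042334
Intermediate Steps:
a = -2/13 (a = -2*1/13 = -2/13 ≈ -0.15385)
w(G) = -25*G/4 (w(G) = G/(-2/13) + G/4 = G*(-13/2) + G*(¼) = -13*G/2 + G/4 = -25*G/4)
((-18 + 20)*(-13) + w(-19)*3)/(3992 + 3809) = ((-18 + 20)*(-13) - 25/4*(-19)*3)/(3992 + 3809) = (2*(-13) + (475/4)*3)/7801 = (-26 + 1425/4)*(1/7801) = (1321/4)*(1/7801) = 1321/31204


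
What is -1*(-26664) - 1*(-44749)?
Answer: 71413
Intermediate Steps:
-1*(-26664) - 1*(-44749) = 26664 + 44749 = 71413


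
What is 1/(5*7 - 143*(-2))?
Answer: 1/321 ≈ 0.0031153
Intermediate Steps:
1/(5*7 - 143*(-2)) = 1/(35 + 286) = 1/321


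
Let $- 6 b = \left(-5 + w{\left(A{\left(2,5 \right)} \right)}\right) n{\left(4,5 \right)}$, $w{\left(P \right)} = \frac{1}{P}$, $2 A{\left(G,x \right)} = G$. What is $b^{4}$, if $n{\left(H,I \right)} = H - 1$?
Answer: $16$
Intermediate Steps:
$n{\left(H,I \right)} = -1 + H$
$A{\left(G,x \right)} = \frac{G}{2}$
$b = 2$ ($b = - \frac{\left(-5 + \frac{1}{\frac{1}{2} \cdot 2}\right) \left(-1 + 4\right)}{6} = - \frac{\left(-5 + 1^{-1}\right) 3}{6} = - \frac{\left(-5 + 1\right) 3}{6} = - \frac{\left(-4\right) 3}{6} = \left(- \frac{1}{6}\right) \left(-12\right) = 2$)
$b^{4} = 2^{4} = 16$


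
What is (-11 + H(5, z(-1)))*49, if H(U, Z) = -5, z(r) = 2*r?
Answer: -784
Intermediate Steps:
(-11 + H(5, z(-1)))*49 = (-11 - 5)*49 = -16*49 = -784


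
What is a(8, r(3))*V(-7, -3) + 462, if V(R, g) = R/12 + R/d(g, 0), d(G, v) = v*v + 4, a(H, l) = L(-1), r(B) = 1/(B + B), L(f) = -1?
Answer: 1393/3 ≈ 464.33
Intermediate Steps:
r(B) = 1/(2*B)
a(H, l) = -1
d(G, v) = 4 + v² (d(G, v) = v² + 4 = 4 + v²)
V(R, g) = R/3 (V(R, g) = R/12 + R/(4 + 0²) = R*(1/12) + R/(4 + 0) = R/12 + R/4 = R/3)
a(8, r(3))*V(-7, -3) + 462 = -(-7)/3 + 462 = -1*(-7/3) + 462 = 7/3 + 462 = 1393/3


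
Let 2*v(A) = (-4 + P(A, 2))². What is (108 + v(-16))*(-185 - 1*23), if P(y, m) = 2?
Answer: -22880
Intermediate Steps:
v(A) = 2 (v(A) = (-4 + 2)²/2 = (½)*(-2)² = (½)*4 = 2)
(108 + v(-16))*(-185 - 1*23) = (108 + 2)*(-185 - 1*23) = 110*(-185 - 23) = 110*(-208) = -22880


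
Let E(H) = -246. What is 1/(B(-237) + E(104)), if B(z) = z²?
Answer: 1/55923 ≈ 1.7882e-5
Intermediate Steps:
1/(B(-237) + E(104)) = 1/((-237)² - 246) = 1/(56169 - 246) = 1/55923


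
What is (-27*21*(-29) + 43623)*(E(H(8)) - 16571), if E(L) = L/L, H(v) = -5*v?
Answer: -995293620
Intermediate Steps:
E(L) = 1
(-27*21*(-29) + 43623)*(E(H(8)) - 16571) = (-27*21*(-29) + 43623)*(1 - 16571) = (-567*(-29) + 43623)*(-16570) = (16443 + 43623)*(-16570) = 60066*(-16570) = -995293620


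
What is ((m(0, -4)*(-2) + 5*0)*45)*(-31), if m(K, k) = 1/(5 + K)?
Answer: 558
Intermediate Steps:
((m(0, -4)*(-2) + 5*0)*45)*(-31) = ((-2/(5 + 0) + 5*0)*45)*(-31) = ((-2/5 + 0)*45)*(-31) = (((⅕)*(-2) + 0)*45)*(-31) = ((-⅖ + 0)*45)*(-31) = -⅖*45*(-31) = -18*(-31) = 558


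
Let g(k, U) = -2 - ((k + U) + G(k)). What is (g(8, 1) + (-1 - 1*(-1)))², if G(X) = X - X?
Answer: 121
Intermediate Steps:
G(X) = 0
g(k, U) = -2 - U - k (g(k, U) = -2 - ((k + U) + 0) = -2 - ((U + k) + 0) = -2 - (U + k) = -2 + (-U - k) = -2 - U - k)
(g(8, 1) + (-1 - 1*(-1)))² = ((-2 - 1*1 - 1*8) + (-1 - 1*(-1)))² = ((-2 - 1 - 8) + (-1 + 1))² = (-11 + 0)² = (-11)² = 121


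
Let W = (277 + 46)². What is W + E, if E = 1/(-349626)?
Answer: 36476130953/349626 ≈ 1.0433e+5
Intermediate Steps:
E = -1/349626 ≈ -2.8602e-6
W = 104329 (W = 323² = 104329)
W + E = 104329 - 1/349626 = 36476130953/349626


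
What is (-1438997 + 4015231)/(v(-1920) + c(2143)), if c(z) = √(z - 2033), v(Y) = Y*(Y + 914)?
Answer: 497604749568/373076951029 - 1288117*√110/1865384755145 ≈ 1.3338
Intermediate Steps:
v(Y) = Y*(914 + Y)
c(z) = √(-2033 + z)
(-1438997 + 4015231)/(v(-1920) + c(2143)) = (-1438997 + 4015231)/(-1920*(914 - 1920) + √(-2033 + 2143)) = 2576234/(-1920*(-1006) + √110) = 2576234/(1931520 + √110)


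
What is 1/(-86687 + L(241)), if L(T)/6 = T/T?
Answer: -1/86681 ≈ -1.1537e-5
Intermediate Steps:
L(T) = 6 (L(T) = 6*(T/T) = 6*1 = 6)
1/(-86687 + L(241)) = 1/(-86687 + 6) = 1/(-86681) = -1/86681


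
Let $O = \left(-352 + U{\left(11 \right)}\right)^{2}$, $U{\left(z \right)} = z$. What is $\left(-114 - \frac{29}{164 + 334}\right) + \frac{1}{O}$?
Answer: $- \frac{6604876583}{57907938} \approx -114.06$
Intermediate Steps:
$O = 116281$ ($O = \left(-352 + 11\right)^{2} = \left(-341\right)^{2} = 116281$)
$\left(-114 - \frac{29}{164 + 334}\right) + \frac{1}{O} = \left(-114 - \frac{29}{164 + 334}\right) + \frac{1}{116281} = \left(-114 - \frac{29}{498}\right) + \frac{1}{116281} = - \frac{56801}{498} + \frac{1}{116281} = - \frac{6604876583}{57907938}$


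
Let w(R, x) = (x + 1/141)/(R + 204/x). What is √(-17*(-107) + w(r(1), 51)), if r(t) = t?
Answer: √909158835/705 ≈ 42.769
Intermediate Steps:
w(R, x) = (1/141 + x)/(R + 204/x) (w(R, x) = (x + 1/141)/(R + 204/x) = (1/141 + x)/(R + 204/x))
√(-17*(-107) + w(r(1), 51)) = √(-17*(-107) + (1/141)*51*(1 + 141*51)/(204 + 1*51)) = √(1819 + (1/141)*51*(1 + 7191)/(204 + 51)) = √(1819 + (1/141)*51*7192/255) = √(1819 + (1/141)*51*(1/255)*7192) = √(1819 + 7192/705) = √(1289587/705) = √909158835/705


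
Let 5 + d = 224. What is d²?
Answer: 47961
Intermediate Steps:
d = 219 (d = -5 + 224 = 219)
d² = 219² = 47961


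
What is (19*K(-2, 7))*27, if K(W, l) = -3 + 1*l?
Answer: 2052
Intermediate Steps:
K(W, l) = -3 + l
(19*K(-2, 7))*27 = (19*(-3 + 7))*27 = (19*4)*27 = 76*27 = 2052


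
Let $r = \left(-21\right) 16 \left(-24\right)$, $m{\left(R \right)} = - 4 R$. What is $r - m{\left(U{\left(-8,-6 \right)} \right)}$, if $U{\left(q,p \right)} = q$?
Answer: $8032$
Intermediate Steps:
$r = 8064$ ($r = \left(-336\right) \left(-24\right) = 8064$)
$r - m{\left(U{\left(-8,-6 \right)} \right)} = 8064 - \left(-4\right) \left(-8\right) = 8064 - 32 = 8032$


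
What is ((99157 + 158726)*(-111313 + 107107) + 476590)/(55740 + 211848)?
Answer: -271044827/66897 ≈ -4051.7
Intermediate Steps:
((99157 + 158726)*(-111313 + 107107) + 476590)/(55740 + 211848) = (257883*(-4206) + 476590)/267588 = (-1084655898 + 476590)*(1/267588) = -1084179308*1/267588 = -271044827/66897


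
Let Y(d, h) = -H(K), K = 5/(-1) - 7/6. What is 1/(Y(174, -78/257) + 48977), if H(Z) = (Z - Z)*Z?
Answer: 1/48977 ≈ 2.0418e-5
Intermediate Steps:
K = -37/6 (K = 5*(-1) - 7*⅙ = -5 - 7/6 = -37/6 ≈ -6.1667)
H(Z) = 0 (H(Z) = 0*Z = 0)
Y(d, h) = 0 (Y(d, h) = -1*0 = 0)
1/(Y(174, -78/257) + 48977) = 1/(0 + 48977) = 1/48977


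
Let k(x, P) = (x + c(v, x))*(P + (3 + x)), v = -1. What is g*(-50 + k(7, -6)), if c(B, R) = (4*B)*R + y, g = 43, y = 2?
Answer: -5418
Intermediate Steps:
c(B, R) = 2 + 4*B*R (c(B, R) = (4*B)*R + 2 = 4*B*R + 2 = 2 + 4*B*R)
k(x, P) = (2 - 3*x)*(3 + P + x) (k(x, P) = (x + (2 + 4*(-1)*x))*(P + (3 + x)) = (x + (2 - 4*x))*(3 + P + x) = (2 - 3*x)*(3 + P + x))
g*(-50 + k(7, -6)) = 43*(-50 + (6 - 7*7 - 3*7**2 + 2*(-6) - 3*(-6)*7)) = 43*(-50 + (6 - 49 - 3*49 - 12 + 126)) = 43*(-50 + (6 - 49 - 147 - 12 + 126)) = 43*(-50 - 76) = 43*(-126) = -5418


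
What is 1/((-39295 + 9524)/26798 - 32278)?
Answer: -26798/865015615 ≈ -3.0980e-5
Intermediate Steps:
1/((-39295 + 9524)/26798 - 32278) = 1/(-29771*1/26798 - 32278) = 1/(-29771/26798 - 32278) = 1/(-865015615/26798) = -26798/865015615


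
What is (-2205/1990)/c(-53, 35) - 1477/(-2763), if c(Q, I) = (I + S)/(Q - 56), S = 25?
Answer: 56028469/21993480 ≈ 2.5475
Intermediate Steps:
c(Q, I) = (25 + I)/(-56 + Q) (c(Q, I) = (I + 25)/(Q - 56) = (25 + I)/(-56 + Q))
(-2205/1990)/c(-53, 35) - 1477/(-2763) = (-2205/1990)/(((25 + 35)/(-56 - 53))) - 1477/(-2763) = (-2205*1/1990)/((60/(-109))) - 1477*(-1/2763) = -441/(398*((-1/109*60))) + 1477/2763 = -441/(398*(-60/109)) + 1477/2763 = -441/398*(-109/60) + 1477/2763 = 16023/7960 + 1477/2763 = 56028469/21993480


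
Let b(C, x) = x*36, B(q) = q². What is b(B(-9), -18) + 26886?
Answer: 26238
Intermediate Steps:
b(C, x) = 36*x
b(B(-9), -18) + 26886 = 36*(-18) + 26886 = -648 + 26886 = 26238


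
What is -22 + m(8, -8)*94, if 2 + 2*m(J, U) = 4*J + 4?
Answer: 1576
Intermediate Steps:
m(J, U) = 1 + 2*J (m(J, U) = -1 + (4*J + 4)/2 = -1 + (4 + 4*J)/2 = -1 + (2 + 2*J) = 1 + 2*J)
-22 + m(8, -8)*94 = -22 + (1 + 2*8)*94 = -22 + (1 + 16)*94 = -22 + 17*94 = -22 + 1598 = 1576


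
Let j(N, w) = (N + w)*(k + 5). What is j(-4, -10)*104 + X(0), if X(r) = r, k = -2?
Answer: -4368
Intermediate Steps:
j(N, w) = 3*N + 3*w (j(N, w) = (N + w)*(-2 + 5) = (N + w)*3 = 3*N + 3*w)
j(-4, -10)*104 + X(0) = (3*(-4) + 3*(-10))*104 + 0 = (-12 - 30)*104 + 0 = -42*104 + 0 = -4368 + 0 = -4368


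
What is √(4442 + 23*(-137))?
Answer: √1291 ≈ 35.930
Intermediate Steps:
√(4442 + 23*(-137)) = √(4442 - 3151) = √1291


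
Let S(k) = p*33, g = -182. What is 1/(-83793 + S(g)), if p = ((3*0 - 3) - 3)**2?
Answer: -1/82605 ≈ -1.2106e-5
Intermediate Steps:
p = 36 (p = ((0 - 3) - 3)**2 = (-3 - 3)**2 = (-6)**2 = 36)
S(k) = 1188 (S(k) = 36*33 = 1188)
1/(-83793 + S(g)) = 1/(-83793 + 1188) = 1/(-82605) = -1/82605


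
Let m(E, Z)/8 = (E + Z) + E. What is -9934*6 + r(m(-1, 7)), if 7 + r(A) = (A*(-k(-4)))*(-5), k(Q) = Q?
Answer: -60411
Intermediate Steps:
m(E, Z) = 8*Z + 16*E (m(E, Z) = 8*((E + Z) + E) = 8*(Z + 2*E) = 8*Z + 16*E)
r(A) = -7 - 20*A (r(A) = -7 + (A*(-1*(-4)))*(-5) = -7 + (A*4)*(-5) = -7 + (4*A)*(-5) = -7 - 20*A)
-9934*6 + r(m(-1, 7)) = -9934*6 + (-7 - 20*(8*7 + 16*(-1))) = -59604 + (-7 - 20*(56 - 16)) = -59604 + (-7 - 20*40) = -59604 + (-7 - 800) = -59604 - 807 = -60411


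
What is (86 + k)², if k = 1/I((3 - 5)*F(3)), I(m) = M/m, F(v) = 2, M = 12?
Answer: 66049/9 ≈ 7338.8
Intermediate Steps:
I(m) = 12/m
k = -⅓ (k = 1/(12/(((3 - 5)*2))) = 1/(12/((-2*2))) = 1/(12/(-4)) = 1/(12*(-¼)) = 1/(-3) = -⅓ ≈ -0.33333)
(86 + k)² = (86 - ⅓)² = (257/3)² = 66049/9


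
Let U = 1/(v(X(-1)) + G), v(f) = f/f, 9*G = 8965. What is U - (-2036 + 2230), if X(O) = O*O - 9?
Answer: -1740947/8974 ≈ -194.00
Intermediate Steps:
X(O) = -9 + O² (X(O) = O² - 9 = -9 + O²)
G = 8965/9 (G = (⅑)*8965 = 8965/9 ≈ 996.11)
v(f) = 1
U = 9/8974 (U = 1/(1 + 8965/9) = 1/(8974/9) = 9/8974 ≈ 0.0010029)
U - (-2036 + 2230) = 9/8974 - (-2036 + 2230) = 9/8974 - 1*194 = 9/8974 - 194 = -1740947/8974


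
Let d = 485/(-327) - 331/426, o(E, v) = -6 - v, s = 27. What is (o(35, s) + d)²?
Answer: 297850703049/239568484 ≈ 1243.3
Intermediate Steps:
d = -34983/15478 (d = 485*(-1/327) - 331*1/426 = -485/327 - 331/426 = -34983/15478 ≈ -2.2602)
(o(35, s) + d)² = ((-6 - 1*27) - 34983/15478)² = ((-6 - 27) - 34983/15478)² = (-33 - 34983/15478)² = (-545757/15478)² = 297850703049/239568484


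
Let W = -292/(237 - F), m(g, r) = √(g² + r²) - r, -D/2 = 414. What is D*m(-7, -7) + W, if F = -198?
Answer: -2521552/435 - 5796*√2 ≈ -13993.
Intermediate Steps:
D = -828 (D = -2*414 = -828)
W = -292/435 (W = -292/(237 - 1*(-198)) = -292/(237 + 198) = -292/435 ≈ -0.67126)
D*m(-7, -7) + W = -828*(√((-7)² + (-7)²) - 1*(-7)) - 292/435 = -828*(√(49 + 49) + 7) - 292/435 = -828*(√98 + 7) - 292/435 = -828*(7*√2 + 7) - 292/435 = -828*(7 + 7*√2) - 292/435 = (-5796 - 5796*√2) - 292/435 = -2521552/435 - 5796*√2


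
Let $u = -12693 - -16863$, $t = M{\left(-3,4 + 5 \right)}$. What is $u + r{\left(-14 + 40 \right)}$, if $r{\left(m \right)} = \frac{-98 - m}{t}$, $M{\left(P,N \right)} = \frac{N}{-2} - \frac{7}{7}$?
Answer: $\frac{46118}{11} \approx 4192.5$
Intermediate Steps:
$M{\left(P,N \right)} = -1 - \frac{N}{2}$ ($M{\left(P,N \right)} = N \left(- \frac{1}{2}\right) - 1 = - \frac{N}{2} - 1 = -1 - \frac{N}{2}$)
$t = - \frac{11}{2}$ ($t = -1 - \frac{4 + 5}{2} = -1 - \frac{9}{2} = - \frac{11}{2} \approx -5.5$)
$r{\left(m \right)} = \frac{196}{11} + \frac{2 m}{11}$ ($r{\left(m \right)} = \frac{-98 - m}{- \frac{11}{2}} = \left(-98 - m\right) \left(- \frac{2}{11}\right) = \frac{196}{11} + \frac{2 m}{11}$)
$u = 4170$ ($u = -12693 + 16863 = 4170$)
$u + r{\left(-14 + 40 \right)} = 4170 + \left(\frac{196}{11} + \frac{2 \left(-14 + 40\right)}{11}\right) = 4170 + \left(\frac{196}{11} + \frac{2}{11} \cdot 26\right) = 4170 + \left(\frac{196}{11} + \frac{52}{11}\right) = 4170 + \frac{248}{11} = \frac{46118}{11}$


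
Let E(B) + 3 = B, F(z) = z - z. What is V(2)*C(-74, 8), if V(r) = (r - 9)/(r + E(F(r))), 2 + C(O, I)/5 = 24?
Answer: 770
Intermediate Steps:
F(z) = 0
E(B) = -3 + B
C(O, I) = 110 (C(O, I) = -10 + 5*24 = -10 + 120 = 110)
V(r) = (-9 + r)/(-3 + r) (V(r) = (r - 9)/(r + (-3 + 0)) = (-9 + r)/(r - 3) = (-9 + r)/(-3 + r))
V(2)*C(-74, 8) = ((-9 + 2)/(-3 + 2))*110 = (-7/(-1))*110 = -1*(-7)*110 = 7*110 = 770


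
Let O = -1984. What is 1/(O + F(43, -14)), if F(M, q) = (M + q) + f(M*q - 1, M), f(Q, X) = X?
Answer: -1/1912 ≈ -0.00052301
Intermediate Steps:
F(M, q) = q + 2*M (F(M, q) = (M + q) + M = q + 2*M)
1/(O + F(43, -14)) = 1/(-1984 + (-14 + 2*43)) = 1/(-1984 + (-14 + 86)) = 1/(-1984 + 72) = 1/(-1912) = -1/1912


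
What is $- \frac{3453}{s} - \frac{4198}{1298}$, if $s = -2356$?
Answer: $- \frac{2704247}{1529044} \approx -1.7686$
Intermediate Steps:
$- \frac{3453}{s} - \frac{4198}{1298} = - \frac{3453}{-2356} - \frac{4198}{1298} = \left(-3453\right) \left(- \frac{1}{2356}\right) - \frac{2099}{649} = \frac{3453}{2356} - \frac{2099}{649} = - \frac{2704247}{1529044}$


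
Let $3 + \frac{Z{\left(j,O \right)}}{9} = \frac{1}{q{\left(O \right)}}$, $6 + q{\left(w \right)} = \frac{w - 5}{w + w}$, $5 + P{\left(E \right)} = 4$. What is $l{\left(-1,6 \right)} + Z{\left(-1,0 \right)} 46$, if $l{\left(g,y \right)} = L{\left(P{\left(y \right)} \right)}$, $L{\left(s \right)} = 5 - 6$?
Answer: $-1243$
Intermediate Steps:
$P{\left(E \right)} = -1$ ($P{\left(E \right)} = -5 + 4 = -1$)
$q{\left(w \right)} = -6 + \frac{-5 + w}{2 w}$ ($q{\left(w \right)} = -6 + \frac{w - 5}{w + w} = -6 + \frac{-5 + w}{2 w}$)
$L{\left(s \right)} = -1$ ($L{\left(s \right)} = 5 - 6 = -1$)
$l{\left(g,y \right)} = -1$
$Z{\left(j,O \right)} = -27 + \frac{18 O}{-5 - 11 O}$ ($Z{\left(j,O \right)} = -27 + \frac{9}{\frac{1}{2} \frac{1}{O} \left(-5 - 11 O\right)} = -27 + 9 \frac{2 O}{-5 - 11 O} = -27 + \frac{18 O}{-5 - 11 O}$)
$l{\left(-1,6 \right)} + Z{\left(-1,0 \right)} 46 = -1 + \frac{45 \left(-3 - 0\right)}{5 + 11 \cdot 0} \cdot 46 = -1 + \frac{45 \left(-3 + 0\right)}{5 + 0} \cdot 46 = -1 + 45 \cdot \frac{1}{5} \left(-3\right) 46 = -1 - 1242 = -1243$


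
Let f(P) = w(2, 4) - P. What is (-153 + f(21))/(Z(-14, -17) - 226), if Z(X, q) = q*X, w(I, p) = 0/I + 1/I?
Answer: -347/24 ≈ -14.458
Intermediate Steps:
w(I, p) = 1/I (w(I, p) = 0 + 1/I = 1/I)
Z(X, q) = X*q
f(P) = ½ - P (f(P) = 1/2 - P = ½ - P)
(-153 + f(21))/(Z(-14, -17) - 226) = (-153 + (½ - 1*21))/(-14*(-17) - 226) = (-153 + (½ - 21))/(238 - 226) = (-153 - 41/2)/12 = -347/2*1/12 = -347/24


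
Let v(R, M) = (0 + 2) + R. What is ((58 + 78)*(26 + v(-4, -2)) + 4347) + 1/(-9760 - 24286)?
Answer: 259124105/34046 ≈ 7611.0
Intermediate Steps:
v(R, M) = 2 + R
((58 + 78)*(26 + v(-4, -2)) + 4347) + 1/(-9760 - 24286) = ((58 + 78)*(26 + (2 - 4)) + 4347) + 1/(-9760 - 24286) = (136*(26 - 2) + 4347) + 1/(-34046) = (136*24 + 4347) - 1/34046 = (3264 + 4347) - 1/34046 = 7611 - 1/34046 = 259124105/34046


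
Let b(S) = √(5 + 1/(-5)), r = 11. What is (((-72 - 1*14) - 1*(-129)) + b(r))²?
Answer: 9269/5 + 172*√30/5 ≈ 2042.2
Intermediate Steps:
b(S) = 2*√30/5 (b(S) = √(5 - ⅕) = √(24/5) = 2*√30/5)
(((-72 - 1*14) - 1*(-129)) + b(r))² = (((-72 - 1*14) - 1*(-129)) + 2*√30/5)² = (((-72 - 14) + 129) + 2*√30/5)² = ((-86 + 129) + 2*√30/5)² = (43 + 2*√30/5)²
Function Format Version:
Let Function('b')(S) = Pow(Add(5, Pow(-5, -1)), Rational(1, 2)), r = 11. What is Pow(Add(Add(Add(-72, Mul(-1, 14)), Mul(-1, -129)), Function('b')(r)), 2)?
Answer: Add(Rational(9269, 5), Mul(Rational(172, 5), Pow(30, Rational(1, 2)))) ≈ 2042.2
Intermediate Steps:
Function('b')(S) = Mul(Rational(2, 5), Pow(30, Rational(1, 2))) (Function('b')(S) = Pow(Add(5, Rational(-1, 5)), Rational(1, 2)) = Pow(Rational(24, 5), Rational(1, 2)) = Mul(Rational(2, 5), Pow(30, Rational(1, 2))))
Pow(Add(Add(Add(-72, Mul(-1, 14)), Mul(-1, -129)), Function('b')(r)), 2) = Pow(Add(Add(Add(-72, Mul(-1, 14)), Mul(-1, -129)), Mul(Rational(2, 5), Pow(30, Rational(1, 2)))), 2) = Pow(Add(Add(Add(-72, -14), 129), Mul(Rational(2, 5), Pow(30, Rational(1, 2)))), 2) = Pow(Add(Add(-86, 129), Mul(Rational(2, 5), Pow(30, Rational(1, 2)))), 2) = Pow(Add(43, Mul(Rational(2, 5), Pow(30, Rational(1, 2)))), 2)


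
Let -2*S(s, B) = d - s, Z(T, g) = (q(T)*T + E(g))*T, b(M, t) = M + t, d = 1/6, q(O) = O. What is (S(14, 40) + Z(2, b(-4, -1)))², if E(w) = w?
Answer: 3481/144 ≈ 24.174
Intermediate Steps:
d = ⅙ ≈ 0.16667
Z(T, g) = T*(g + T²) (Z(T, g) = (T*T + g)*T = (T² + g)*T = (g + T²)*T = T*(g + T²))
S(s, B) = -1/12 + s/2 (S(s, B) = -(⅙ - s)/2 = -1/12 + s/2)
(S(14, 40) + Z(2, b(-4, -1)))² = ((-1/12 + (½)*14) + 2*((-4 - 1) + 2²))² = ((-1/12 + 7) + 2*(-5 + 4))² = (83/12 + 2*(-1))² = (83/12 - 2)² = (59/12)² = 3481/144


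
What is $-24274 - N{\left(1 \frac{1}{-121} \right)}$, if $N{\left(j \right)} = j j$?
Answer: $- \frac{355395635}{14641} \approx -24274.0$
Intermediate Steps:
$N{\left(j \right)} = j^{2}$
$-24274 - N{\left(1 \frac{1}{-121} \right)} = -24274 - \left(1 \frac{1}{-121}\right)^{2} = -24274 - \left(1 \left(- \frac{1}{121}\right)\right)^{2} = -24274 - \left(- \frac{1}{121}\right)^{2} = -24274 - \frac{1}{14641} = - \frac{355395635}{14641}$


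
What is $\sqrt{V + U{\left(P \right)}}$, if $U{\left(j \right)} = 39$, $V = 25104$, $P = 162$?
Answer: $17 \sqrt{87} \approx 158.57$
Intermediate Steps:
$\sqrt{V + U{\left(P \right)}} = \sqrt{25104 + 39} = \sqrt{25143} = 17 \sqrt{87}$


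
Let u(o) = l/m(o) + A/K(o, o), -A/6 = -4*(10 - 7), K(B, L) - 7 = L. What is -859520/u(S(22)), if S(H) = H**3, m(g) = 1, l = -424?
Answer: 33669800/16609 ≈ 2027.2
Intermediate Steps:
K(B, L) = 7 + L
A = 72 (A = -(-24)*(10 - 7) = -(-24)*3 = -6*(-12) = 72)
u(o) = -424 + 72/(7 + o) (u(o) = -424/1 + 72/(7 + o) = -424*1 + 72/(7 + o) = -424 + 72/(7 + o))
-859520/u(S(22)) = -859520*(7 + 22**3)/(8*(-362 - 53*22**3)) = -859520*(7 + 10648)/(8*(-362 - 53*10648)) = -859520*10655/(8*(-362 - 564344)) = -859520/(8*(1/10655)*(-564706)) = -859520/(-4517648/10655) = -859520*(-10655/4517648) = 33669800/16609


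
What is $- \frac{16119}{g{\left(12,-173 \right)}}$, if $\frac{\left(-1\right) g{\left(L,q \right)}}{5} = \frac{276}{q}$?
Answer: $- \frac{929529}{460} \approx -2020.7$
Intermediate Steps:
$g{\left(L,q \right)} = - \frac{1380}{q}$ ($g{\left(L,q \right)} = - 5 \frac{276}{q} = - \frac{1380}{q}$)
$- \frac{16119}{g{\left(12,-173 \right)}} = - \frac{16119}{\left(-1380\right) \frac{1}{-173}} = - \frac{16119}{\left(-1380\right) \left(- \frac{1}{173}\right)} = - \frac{16119}{\frac{1380}{173}} = \left(-16119\right) \frac{173}{1380} = - \frac{929529}{460}$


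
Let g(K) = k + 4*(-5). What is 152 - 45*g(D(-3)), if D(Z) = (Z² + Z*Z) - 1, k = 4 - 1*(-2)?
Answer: 782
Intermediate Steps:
k = 6 (k = 4 + 2 = 6)
D(Z) = -1 + 2*Z² (D(Z) = (Z² + Z²) - 1 = 2*Z² - 1 = -1 + 2*Z²)
g(K) = -14 (g(K) = 6 + 4*(-5) = 6 - 20 = -14)
152 - 45*g(D(-3)) = 152 - 45*(-14) = 152 + 630 = 782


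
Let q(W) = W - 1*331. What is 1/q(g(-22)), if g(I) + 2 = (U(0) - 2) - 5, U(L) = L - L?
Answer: -1/340 ≈ -0.0029412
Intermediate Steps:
U(L) = 0
g(I) = -9 (g(I) = -2 + ((0 - 2) - 5) = -2 + (-2 - 5) = -2 - 7 = -9)
q(W) = -331 + W (q(W) = W - 331 = -331 + W)
1/q(g(-22)) = 1/(-331 - 9) = 1/(-340) = -1/340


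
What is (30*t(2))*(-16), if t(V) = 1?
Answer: -480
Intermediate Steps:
(30*t(2))*(-16) = (30*1)*(-16) = 30*(-16) = -480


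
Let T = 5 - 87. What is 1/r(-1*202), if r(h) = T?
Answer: -1/82 ≈ -0.012195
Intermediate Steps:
T = -82
r(h) = -82
1/r(-1*202) = 1/(-82) = -1/82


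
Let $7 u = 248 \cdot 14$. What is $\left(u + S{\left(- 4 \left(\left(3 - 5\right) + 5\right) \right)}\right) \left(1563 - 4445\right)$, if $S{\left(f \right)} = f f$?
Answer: $-1844480$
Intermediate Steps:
$S{\left(f \right)} = f^{2}$
$u = 496$ ($u = \frac{248 \cdot 14}{7} = \frac{1}{7} \cdot 3472 = 496$)
$\left(u + S{\left(- 4 \left(\left(3 - 5\right) + 5\right) \right)}\right) \left(1563 - 4445\right) = \left(496 + \left(- 4 \left(\left(3 - 5\right) + 5\right)\right)^{2}\right) \left(1563 - 4445\right) = \left(496 + \left(- 4 \left(\left(3 - 5\right) + 5\right)\right)^{2}\right) \left(-2882\right) = \left(496 + \left(- 4 \left(-2 + 5\right)\right)^{2}\right) \left(-2882\right) = \left(496 + \left(\left(-4\right) 3\right)^{2}\right) \left(-2882\right) = \left(496 + \left(-12\right)^{2}\right) \left(-2882\right) = \left(496 + 144\right) \left(-2882\right) = 640 \left(-2882\right) = -1844480$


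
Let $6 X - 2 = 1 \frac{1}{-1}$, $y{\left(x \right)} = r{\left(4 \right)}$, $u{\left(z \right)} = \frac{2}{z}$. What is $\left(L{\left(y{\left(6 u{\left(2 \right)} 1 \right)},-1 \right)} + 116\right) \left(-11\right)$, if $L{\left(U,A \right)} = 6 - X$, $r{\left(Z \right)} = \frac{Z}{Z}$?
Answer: $- \frac{8041}{6} \approx -1340.2$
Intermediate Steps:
$r{\left(Z \right)} = 1$
$y{\left(x \right)} = 1$
$X = \frac{1}{6}$ ($X = \frac{1}{3} + \frac{1 \frac{1}{-1}}{6} = \frac{1}{3} + \frac{1 \left(-1\right)}{6} = \frac{1}{3} + \frac{1}{6} \left(-1\right) = \frac{1}{3} - \frac{1}{6} = \frac{1}{6} \approx 0.16667$)
$L{\left(U,A \right)} = \frac{35}{6}$ ($L{\left(U,A \right)} = 6 - \frac{1}{6} = \frac{35}{6}$)
$\left(L{\left(y{\left(6 u{\left(2 \right)} 1 \right)},-1 \right)} + 116\right) \left(-11\right) = \left(\frac{35}{6} + 116\right) \left(-11\right) = \frac{731}{6} \left(-11\right) = - \frac{8041}{6}$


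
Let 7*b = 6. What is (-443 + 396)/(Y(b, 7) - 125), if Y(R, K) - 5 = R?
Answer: 329/834 ≈ 0.39448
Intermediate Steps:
b = 6/7 (b = (⅐)*6 = 6/7 ≈ 0.85714)
Y(R, K) = 5 + R
(-443 + 396)/(Y(b, 7) - 125) = (-443 + 396)/((5 + 6/7) - 125) = -47/(41/7 - 125) = -47/(-834/7) = -47*(-7/834) = 329/834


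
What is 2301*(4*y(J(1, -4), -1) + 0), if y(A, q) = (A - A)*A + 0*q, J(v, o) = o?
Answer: 0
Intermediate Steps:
y(A, q) = 0 (y(A, q) = 0*A + 0 = 0 + 0 = 0)
2301*(4*y(J(1, -4), -1) + 0) = 2301*(4*0 + 0) = 2301*(0 + 0) = 2301*0 = 0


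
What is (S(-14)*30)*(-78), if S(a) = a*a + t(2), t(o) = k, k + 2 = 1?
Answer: -456300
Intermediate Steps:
k = -1 (k = -2 + 1 = -1)
t(o) = -1
S(a) = -1 + a² (S(a) = a*a - 1 = a² - 1 = -1 + a²)
(S(-14)*30)*(-78) = ((-1 + (-14)²)*30)*(-78) = ((-1 + 196)*30)*(-78) = (195*30)*(-78) = 5850*(-78) = -456300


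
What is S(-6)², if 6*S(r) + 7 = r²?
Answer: 841/36 ≈ 23.361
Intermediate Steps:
S(r) = -7/6 + r²/6
S(-6)² = (-7/6 + (⅙)*(-6)²)² = (-7/6 + (⅙)*36)² = (-7/6 + 6)² = (29/6)² = 841/36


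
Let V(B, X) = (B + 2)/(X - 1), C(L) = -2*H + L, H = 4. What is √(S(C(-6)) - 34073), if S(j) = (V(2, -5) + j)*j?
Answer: I*√304809/3 ≈ 184.03*I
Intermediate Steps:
C(L) = -8 + L (C(L) = -2*4 + L = -8 + L)
V(B, X) = (2 + B)/(-1 + X)
S(j) = j*(-⅔ + j) (S(j) = ((2 + 2)/(-1 - 5) + j)*j = (4/(-6) + j)*j = (-⅙*4 + j)*j = (-⅔ + j)*j = j*(-⅔ + j))
√(S(C(-6)) - 34073) = √((-8 - 6)*(-2 + 3*(-8 - 6))/3 - 34073) = √((⅓)*(-14)*(-2 + 3*(-14)) - 34073) = √((⅓)*(-14)*(-2 - 42) - 34073) = √((⅓)*(-14)*(-44) - 34073) = √(616/3 - 34073) = √(-101603/3) = I*√304809/3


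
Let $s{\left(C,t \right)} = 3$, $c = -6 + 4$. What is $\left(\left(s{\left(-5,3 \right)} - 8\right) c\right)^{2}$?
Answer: $100$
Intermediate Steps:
$c = -2$
$\left(\left(s{\left(-5,3 \right)} - 8\right) c\right)^{2} = \left(\left(3 - 8\right) \left(-2\right)\right)^{2} = \left(\left(-5\right) \left(-2\right)\right)^{2} = 10^{2} = 100$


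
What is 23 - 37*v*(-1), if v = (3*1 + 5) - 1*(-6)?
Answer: 541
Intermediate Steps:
v = 14 (v = (3 + 5) + 6 = 8 + 6 = 14)
23 - 37*v*(-1) = 23 - 518*(-1) = 23 - 37*(-14) = 23 + 518 = 541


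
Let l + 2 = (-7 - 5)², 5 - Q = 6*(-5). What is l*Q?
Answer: 4970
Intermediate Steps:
Q = 35 (Q = 5 - 6*(-5) = 5 - 1*(-30) = 5 + 30 = 35)
l = 142 (l = -2 + (-7 - 5)² = -2 + (-12)² = -2 + 144 = 142)
l*Q = 142*35 = 4970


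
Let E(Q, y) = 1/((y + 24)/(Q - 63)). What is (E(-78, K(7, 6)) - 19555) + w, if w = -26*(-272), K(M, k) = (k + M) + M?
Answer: -549393/44 ≈ -12486.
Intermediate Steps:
K(M, k) = k + 2*M (K(M, k) = (M + k) + M = k + 2*M)
E(Q, y) = (-63 + Q)/(24 + y) (E(Q, y) = 1/((24 + y)/(-63 + Q)) = (-63 + Q)/(24 + y))
w = 7072
(E(-78, K(7, 6)) - 19555) + w = ((-63 - 78)/(24 + (6 + 2*7)) - 19555) + 7072 = (-141/(24 + (6 + 14)) - 19555) + 7072 = (-141/(24 + 20) - 19555) + 7072 = (-141/44 - 19555) + 7072 = -860561/44 + 7072 = -549393/44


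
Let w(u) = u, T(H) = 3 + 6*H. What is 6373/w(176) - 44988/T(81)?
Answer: -9819/176 ≈ -55.790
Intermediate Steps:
6373/w(176) - 44988/T(81) = 6373/176 - 44988/(3 + 6*81) = 6373*(1/176) - 44988/(3 + 486) = 6373/176 - 44988/489 = 6373/176 - 44988*1/489 = 6373/176 - 92 = -9819/176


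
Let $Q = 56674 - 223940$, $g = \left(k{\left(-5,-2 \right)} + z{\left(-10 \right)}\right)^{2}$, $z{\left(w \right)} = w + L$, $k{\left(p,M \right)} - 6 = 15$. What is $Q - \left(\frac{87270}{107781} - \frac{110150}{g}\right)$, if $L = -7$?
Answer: $- \frac{46096477851}{287416} \approx -1.6038 \cdot 10^{5}$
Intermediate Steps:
$k{\left(p,M \right)} = 21$ ($k{\left(p,M \right)} = 6 + 15 = 21$)
$z{\left(w \right)} = -7 + w$ ($z{\left(w \right)} = w - 7 = -7 + w$)
$g = 16$ ($g = \left(21 - 17\right)^{2} = 4^{2} = 16$)
$Q = -167266$
$Q - \left(\frac{87270}{107781} - \frac{110150}{g}\right) = -167266 - \left(\frac{87270}{107781} - \frac{110150}{16}\right) = -167266 - \left(87270 \cdot \frac{1}{107781} - \frac{55075}{8}\right) = -167266 - \left(\frac{29090}{35927} - \frac{55075}{8}\right) = -167266 - - \frac{1978446805}{287416} = -167266 + \frac{1978446805}{287416} = - \frac{46096477851}{287416}$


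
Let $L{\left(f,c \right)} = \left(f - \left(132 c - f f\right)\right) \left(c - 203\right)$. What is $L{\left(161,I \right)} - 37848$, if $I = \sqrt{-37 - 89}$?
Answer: $-5315862 + 158634 i \sqrt{14} \approx -5.3159 \cdot 10^{6} + 5.9355 \cdot 10^{5} i$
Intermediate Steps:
$I = 3 i \sqrt{14}$ ($I = \sqrt{-126} = 3 i \sqrt{14} \approx 11.225 i$)
$L{\left(f,c \right)} = \left(-203 + c\right) \left(f + f^{2} - 132 c\right)$ ($L{\left(f,c \right)} = \left(f - \left(- f^{2} + 132 c\right)\right) \left(-203 + c\right) = \left(f + f^{2} - 132 c\right) \left(-203 + c\right) = \left(-203 + c\right) \left(f + f^{2} - 132 c\right)$)
$L{\left(161,I \right)} - 37848 = \left(\left(-203\right) 161 - 203 \cdot 161^{2} - 132 \left(3 i \sqrt{14}\right)^{2} + 26796 \cdot 3 i \sqrt{14} + 3 i \sqrt{14} \cdot 161 + 3 i \sqrt{14} \cdot 161^{2}\right) - 37848 = \left(-32683 - 5261963 - -16632 + 80388 i \sqrt{14} + 483 i \sqrt{14} + 3 i \sqrt{14} \cdot 25921\right) - 37848 = \left(-32683 - 5261963 + 16632 + 80388 i \sqrt{14} + 483 i \sqrt{14} + 77763 i \sqrt{14}\right) - 37848 = \left(-5278014 + 158634 i \sqrt{14}\right) - 37848 = -5315862 + 158634 i \sqrt{14}$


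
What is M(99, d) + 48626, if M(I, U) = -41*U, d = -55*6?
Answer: 62156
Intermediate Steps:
d = -330
M(99, d) + 48626 = -41*(-330) + 48626 = 13530 + 48626 = 62156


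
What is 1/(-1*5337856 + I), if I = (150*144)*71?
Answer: -1/3804256 ≈ -2.6286e-7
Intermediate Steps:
I = 1533600 (I = 21600*71 = 1533600)
1/(-1*5337856 + I) = 1/(-1*5337856 + 1533600) = 1/(-5337856 + 1533600) = 1/(-3804256) = -1/3804256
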